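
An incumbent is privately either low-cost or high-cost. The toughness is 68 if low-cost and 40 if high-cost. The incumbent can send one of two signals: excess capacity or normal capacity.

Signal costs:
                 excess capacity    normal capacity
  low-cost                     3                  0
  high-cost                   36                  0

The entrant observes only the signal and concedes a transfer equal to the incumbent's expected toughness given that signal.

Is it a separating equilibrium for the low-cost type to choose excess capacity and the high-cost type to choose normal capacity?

Under separation the entrant infers type exactly: excess capacity → low-cost (pays 68), normal capacity → high-cost (pays 40).
Low-cost: excess capacity gives 68 − 3 = 65; normal capacity gives 40 − 0 = 40. No deviation. ✓
High-cost: normal capacity gives 40 − 0 = 40; excess capacity gives 68 − 36 = 32. No deviation. ✓
Both incentive constraints hold.

Yes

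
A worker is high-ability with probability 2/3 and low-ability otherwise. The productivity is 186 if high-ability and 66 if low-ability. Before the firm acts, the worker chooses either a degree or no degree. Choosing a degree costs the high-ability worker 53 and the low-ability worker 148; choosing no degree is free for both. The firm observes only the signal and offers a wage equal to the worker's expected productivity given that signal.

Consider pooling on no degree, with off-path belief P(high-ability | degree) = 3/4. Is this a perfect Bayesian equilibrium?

Yes

On the equilibrium path (no degree) the firm holds the prior 2/3 and pays 2/3·186 + 1/3·66 = 146. Off-path (degree) belief 3/4 gives 3/4·186 + 1/4·66 = 156.
High-ability: no degree gives 146 − 0 = 146; degree gives 156 − 53 = 103. Stays. ✓
Low-ability: no degree gives 146 − 0 = 146; degree gives 156 − 148 = 8. Stays. ✓
Beliefs are Bayes-consistent on-path and both types best-respond.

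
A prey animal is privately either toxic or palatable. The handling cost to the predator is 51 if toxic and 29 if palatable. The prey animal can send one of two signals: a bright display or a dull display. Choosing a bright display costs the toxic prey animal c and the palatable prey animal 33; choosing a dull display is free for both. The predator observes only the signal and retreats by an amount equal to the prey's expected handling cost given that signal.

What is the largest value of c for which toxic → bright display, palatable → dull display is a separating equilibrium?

22

Under separation: bright display → toxic (pays 51); dull display → palatable (pays 29).
Palatable: 29 − 0 = 29 ≥ 51 − 33 = 18. Holds regardless of c. ✓
Toxic: 51 − c ≥ 29 − 0, so c ≤ 51 − 29 = 22.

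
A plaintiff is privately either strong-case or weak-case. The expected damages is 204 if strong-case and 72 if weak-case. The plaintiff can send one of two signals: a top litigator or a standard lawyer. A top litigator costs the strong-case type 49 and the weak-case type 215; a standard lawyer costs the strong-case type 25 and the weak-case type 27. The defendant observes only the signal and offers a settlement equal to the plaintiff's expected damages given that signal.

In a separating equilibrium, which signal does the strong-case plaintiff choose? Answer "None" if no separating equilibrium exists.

top litigator

Try strong-case → top litigator, weak-case → standard lawyer:
  If types separate, top litigator earns payment 204 and standard lawyer earns 72.
  Strong-case: top litigator gives 204 − 49 = 155; standard lawyer gives 72 − 25 = 47. No deviation. ✓
  Weak-case: standard lawyer gives 72 − 27 = 45; top litigator gives 204 − 215 = -11. No deviation. ✓
Both hold — the strong-case type sends top litigator.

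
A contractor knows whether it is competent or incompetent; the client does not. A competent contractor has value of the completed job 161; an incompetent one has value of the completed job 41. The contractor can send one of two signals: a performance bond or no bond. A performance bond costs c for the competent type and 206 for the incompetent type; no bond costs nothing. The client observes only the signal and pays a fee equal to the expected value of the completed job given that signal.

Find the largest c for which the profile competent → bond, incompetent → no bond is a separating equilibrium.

120

Under separation: bond → competent (pays 161); no bond → incompetent (pays 41).
Incompetent: 41 − 0 = 41 ≥ 161 − 206 = -45. Holds regardless of c. ✓
Competent: 161 − c ≥ 41 − 0, so c ≤ 161 − 41 = 120.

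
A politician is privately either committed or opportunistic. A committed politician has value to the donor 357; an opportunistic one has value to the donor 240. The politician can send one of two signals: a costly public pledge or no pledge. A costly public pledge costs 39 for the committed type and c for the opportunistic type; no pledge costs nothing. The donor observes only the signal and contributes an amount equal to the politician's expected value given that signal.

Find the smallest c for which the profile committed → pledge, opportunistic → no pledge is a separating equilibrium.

Under separation: pledge → committed (pays 357); no pledge → opportunistic (pays 240).
Committed: 357 − 39 = 318 ≥ 240 − 0 = 240. Holds regardless of c. ✓
Opportunistic: 240 − 0 ≥ 357 − c, so c ≥ 357 − 240 = 117.

117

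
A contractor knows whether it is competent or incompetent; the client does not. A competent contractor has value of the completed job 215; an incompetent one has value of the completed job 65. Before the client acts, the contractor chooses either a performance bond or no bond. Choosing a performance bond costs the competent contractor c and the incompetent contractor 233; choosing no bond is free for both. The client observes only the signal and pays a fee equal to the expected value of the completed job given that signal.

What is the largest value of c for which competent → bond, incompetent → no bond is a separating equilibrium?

Under separation: bond → competent (pays 215); no bond → incompetent (pays 65).
Incompetent: 65 − 0 = 65 ≥ 215 − 233 = -18. Holds regardless of c. ✓
Competent: 215 − c ≥ 65 − 0, so c ≤ 215 − 65 = 150.

150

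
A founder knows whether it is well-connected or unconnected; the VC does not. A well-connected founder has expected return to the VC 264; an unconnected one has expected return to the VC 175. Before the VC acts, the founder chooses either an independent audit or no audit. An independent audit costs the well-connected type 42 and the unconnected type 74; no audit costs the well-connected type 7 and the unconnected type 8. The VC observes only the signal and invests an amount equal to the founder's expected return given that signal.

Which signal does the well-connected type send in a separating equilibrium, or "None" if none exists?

None

Try well-connected → audit, unconnected → no audit:
  Under separation the VC infers type exactly: audit → well-connected (pays 264), no audit → unconnected (pays 175).
  Well-connected: audit gives 264 − 42 = 222; no audit gives 175 − 7 = 168. No deviation. ✓
  Unconnected: no audit gives 175 − 8 = 167; audit gives 264 − 74 = 190. Would deviate. ✗
Try well-connected → no audit, unconnected → audit:
  Under separation the VC infers type exactly: no audit → well-connected (pays 264), audit → unconnected (pays 175).
  Well-connected: no audit gives 264 − 7 = 257; audit gives 175 − 42 = 133. No deviation. ✓
  Unconnected: audit gives 175 − 74 = 101; no audit gives 264 − 8 = 256. Would deviate. ✗
Neither assignment is incentive-compatible.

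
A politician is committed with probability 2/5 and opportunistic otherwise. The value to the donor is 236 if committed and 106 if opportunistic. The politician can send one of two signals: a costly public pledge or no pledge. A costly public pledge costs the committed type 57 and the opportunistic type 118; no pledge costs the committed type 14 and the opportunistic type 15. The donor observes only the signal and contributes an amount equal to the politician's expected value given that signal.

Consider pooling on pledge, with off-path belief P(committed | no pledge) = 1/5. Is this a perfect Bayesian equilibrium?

At the pooled signal (pledge) the donor holds the prior 2/5 and pays 2/5·236 + 3/5·106 = 158. Off-path (no pledge) belief 1/5 gives 1/5·236 + 4/5·106 = 132.
Committed: pledge gives 158 − 57 = 101; no pledge gives 132 − 14 = 118. Deviates. ✗
Opportunistic: pledge gives 158 − 118 = 40; no pledge gives 132 − 15 = 117. Deviates. ✗

No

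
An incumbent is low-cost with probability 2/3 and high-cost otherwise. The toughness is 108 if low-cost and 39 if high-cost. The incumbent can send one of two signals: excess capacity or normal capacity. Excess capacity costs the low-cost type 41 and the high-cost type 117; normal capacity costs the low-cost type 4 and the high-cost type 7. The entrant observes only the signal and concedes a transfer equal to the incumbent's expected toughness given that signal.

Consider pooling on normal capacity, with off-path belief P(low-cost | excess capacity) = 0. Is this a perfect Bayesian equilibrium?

Yes

At the pooled signal (normal capacity) the entrant holds the prior 2/3 and pays 2/3·108 + 1/3·39 = 85. Off-path (excess capacity) belief 0 gives 0·108 + 1·39 = 39.
Low-cost: normal capacity gives 85 − 4 = 81; excess capacity gives 39 − 41 = -2. Stays. ✓
High-cost: normal capacity gives 85 − 7 = 78; excess capacity gives 39 − 117 = -78. Stays. ✓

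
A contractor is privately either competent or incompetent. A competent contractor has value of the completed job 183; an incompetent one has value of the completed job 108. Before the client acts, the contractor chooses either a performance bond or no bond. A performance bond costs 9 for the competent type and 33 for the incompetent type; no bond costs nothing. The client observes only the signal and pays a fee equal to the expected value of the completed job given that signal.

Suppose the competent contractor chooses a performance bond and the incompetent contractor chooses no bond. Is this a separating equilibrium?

No

If types separate, bond earns payment 183 and no bond earns 108.
Competent: bond gives 183 − 9 = 174; no bond gives 108 − 0 = 108. No deviation. ✓
Incompetent: no bond gives 108 − 0 = 108; bond gives 183 − 33 = 150. Would deviate. ✗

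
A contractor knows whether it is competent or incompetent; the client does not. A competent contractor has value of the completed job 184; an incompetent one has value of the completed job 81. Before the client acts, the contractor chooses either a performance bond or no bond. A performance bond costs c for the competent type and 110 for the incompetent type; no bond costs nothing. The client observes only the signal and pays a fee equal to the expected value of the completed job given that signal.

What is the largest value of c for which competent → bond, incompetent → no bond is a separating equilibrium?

Under separation: bond → competent (pays 184); no bond → incompetent (pays 81).
Incompetent: 81 − 0 = 81 ≥ 184 − 110 = 74. Holds regardless of c. ✓
Competent: 184 − c ≥ 81 − 0, so c ≤ 184 − 81 = 103.

103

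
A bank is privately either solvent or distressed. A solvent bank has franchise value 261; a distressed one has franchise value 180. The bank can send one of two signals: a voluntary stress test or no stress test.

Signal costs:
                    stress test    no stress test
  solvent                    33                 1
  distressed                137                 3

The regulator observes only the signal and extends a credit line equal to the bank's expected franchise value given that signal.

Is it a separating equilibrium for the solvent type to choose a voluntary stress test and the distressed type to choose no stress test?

Yes

If types separate, stress test earns payment 261 and no stress test earns 180.
Solvent: stress test gives 261 − 33 = 228; no stress test gives 180 − 1 = 179. No deviation. ✓
Distressed: no stress test gives 180 − 3 = 177; stress test gives 261 − 137 = 124. No deviation. ✓
Neither type gains from mimicking the other.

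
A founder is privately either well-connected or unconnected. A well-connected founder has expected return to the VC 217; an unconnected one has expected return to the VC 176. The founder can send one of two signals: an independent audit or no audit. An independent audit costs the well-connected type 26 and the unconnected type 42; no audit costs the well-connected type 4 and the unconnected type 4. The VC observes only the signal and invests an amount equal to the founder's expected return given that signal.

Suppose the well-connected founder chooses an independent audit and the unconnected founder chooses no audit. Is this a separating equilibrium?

If types separate, audit earns payment 217 and no audit earns 176.
Well-connected: audit gives 217 − 26 = 191; no audit gives 176 − 4 = 172. No deviation. ✓
Unconnected: no audit gives 176 − 4 = 172; audit gives 217 − 42 = 175. Would deviate. ✗

No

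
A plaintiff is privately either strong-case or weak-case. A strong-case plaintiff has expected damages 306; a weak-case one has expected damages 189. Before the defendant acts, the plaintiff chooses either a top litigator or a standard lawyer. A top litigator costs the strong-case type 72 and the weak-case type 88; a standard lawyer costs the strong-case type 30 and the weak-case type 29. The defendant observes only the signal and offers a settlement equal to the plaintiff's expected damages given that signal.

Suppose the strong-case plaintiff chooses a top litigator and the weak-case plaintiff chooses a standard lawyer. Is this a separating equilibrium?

No

Under separation the defendant infers type exactly: top litigator → strong-case (pays 306), standard lawyer → weak-case (pays 189).
Strong-case: top litigator gives 306 − 72 = 234; standard lawyer gives 189 − 30 = 159. No deviation. ✓
Weak-case: standard lawyer gives 189 − 29 = 160; top litigator gives 306 − 88 = 218. Would deviate. ✗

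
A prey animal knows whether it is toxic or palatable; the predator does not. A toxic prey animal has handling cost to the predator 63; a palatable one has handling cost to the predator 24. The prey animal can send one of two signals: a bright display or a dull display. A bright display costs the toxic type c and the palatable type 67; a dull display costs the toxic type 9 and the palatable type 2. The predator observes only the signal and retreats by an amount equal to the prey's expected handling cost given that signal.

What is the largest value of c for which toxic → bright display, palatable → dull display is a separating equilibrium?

Under separation: bright display → toxic (pays 63); dull display → palatable (pays 24).
Palatable: 24 − 2 = 22 ≥ 63 − 67 = -4. Holds regardless of c. ✓
Toxic: 63 − c ≥ 24 − 9, so c ≤ 63 − 15 = 48.

48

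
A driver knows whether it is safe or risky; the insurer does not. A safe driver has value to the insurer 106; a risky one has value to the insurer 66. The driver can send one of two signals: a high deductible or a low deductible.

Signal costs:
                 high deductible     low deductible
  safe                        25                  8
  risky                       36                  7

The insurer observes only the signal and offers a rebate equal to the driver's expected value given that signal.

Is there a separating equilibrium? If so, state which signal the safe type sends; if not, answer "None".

None

Try safe → high deductible, risky → low deductible:
  If types separate, high deductible earns payment 106 and low deductible earns 66.
  Safe: high deductible gives 106 − 25 = 81; low deductible gives 66 − 8 = 58. No deviation. ✓
  Risky: low deductible gives 66 − 7 = 59; high deductible gives 106 − 36 = 70. Would deviate. ✗
Try safe → low deductible, risky → high deductible:
  If types separate, low deductible earns payment 106 and high deductible earns 66.
  Safe: low deductible gives 106 − 8 = 98; high deductible gives 66 − 25 = 41. No deviation. ✓
  Risky: high deductible gives 66 − 36 = 30; low deductible gives 106 − 7 = 99. Would deviate. ✗
Neither assignment is incentive-compatible.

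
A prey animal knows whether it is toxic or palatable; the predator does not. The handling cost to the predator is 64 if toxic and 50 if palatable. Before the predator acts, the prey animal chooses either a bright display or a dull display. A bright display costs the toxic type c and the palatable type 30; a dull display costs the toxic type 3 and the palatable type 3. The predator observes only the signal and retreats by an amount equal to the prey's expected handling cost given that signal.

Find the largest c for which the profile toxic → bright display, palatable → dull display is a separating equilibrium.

Under separation: bright display → toxic (pays 64); dull display → palatable (pays 50).
Palatable: 50 − 3 = 47 ≥ 64 − 30 = 34. Holds regardless of c. ✓
Toxic: 64 − c ≥ 50 − 3, so c ≤ 64 − 47 = 17.

17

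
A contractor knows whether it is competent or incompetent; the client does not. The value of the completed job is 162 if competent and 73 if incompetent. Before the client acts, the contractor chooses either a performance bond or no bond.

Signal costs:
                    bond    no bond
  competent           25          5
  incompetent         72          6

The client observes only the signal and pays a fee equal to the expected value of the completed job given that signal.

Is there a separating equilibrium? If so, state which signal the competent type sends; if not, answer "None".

Try competent → bond, incompetent → no bond:
  Under separation the client infers type exactly: bond → competent (pays 162), no bond → incompetent (pays 73).
  Competent: bond gives 162 − 25 = 137; no bond gives 73 − 5 = 68. No deviation. ✓
  Incompetent: no bond gives 73 − 6 = 67; bond gives 162 − 72 = 90. Would deviate. ✗
Try competent → no bond, incompetent → bond:
  Under separation the client infers type exactly: no bond → competent (pays 162), bond → incompetent (pays 73).
  Competent: no bond gives 162 − 5 = 157; bond gives 73 − 25 = 48. No deviation. ✓
  Incompetent: bond gives 73 − 72 = 1; no bond gives 162 − 6 = 156. Would deviate. ✗
Neither assignment is incentive-compatible.

None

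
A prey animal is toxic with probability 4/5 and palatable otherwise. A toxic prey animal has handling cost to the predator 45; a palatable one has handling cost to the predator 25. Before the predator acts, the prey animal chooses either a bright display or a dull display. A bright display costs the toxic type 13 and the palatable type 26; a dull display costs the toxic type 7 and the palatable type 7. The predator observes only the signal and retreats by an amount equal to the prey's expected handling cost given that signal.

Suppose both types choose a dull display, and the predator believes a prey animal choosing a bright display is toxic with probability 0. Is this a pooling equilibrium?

Yes

At the pooled signal (dull display) the predator holds the prior 4/5 and pays 4/5·45 + 1/5·25 = 41. Off-path (bright display) belief 0 gives 0·45 + 1·25 = 25.
Toxic: dull display gives 41 − 7 = 34; bright display gives 25 − 13 = 12. Stays. ✓
Palatable: dull display gives 41 − 7 = 34; bright display gives 25 − 26 = -1. Stays. ✓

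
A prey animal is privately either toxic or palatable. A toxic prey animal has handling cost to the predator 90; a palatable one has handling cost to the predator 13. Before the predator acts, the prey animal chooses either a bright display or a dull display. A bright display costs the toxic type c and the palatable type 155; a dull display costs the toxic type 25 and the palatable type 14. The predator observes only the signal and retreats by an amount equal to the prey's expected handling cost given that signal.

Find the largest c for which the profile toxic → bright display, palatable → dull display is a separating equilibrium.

102

Under separation: bright display → toxic (pays 90); dull display → palatable (pays 13).
Palatable: 13 − 14 = -1 ≥ 90 − 155 = -65. Holds regardless of c. ✓
Toxic: 90 − c ≥ 13 − 25, so c ≤ 90 − -12 = 102.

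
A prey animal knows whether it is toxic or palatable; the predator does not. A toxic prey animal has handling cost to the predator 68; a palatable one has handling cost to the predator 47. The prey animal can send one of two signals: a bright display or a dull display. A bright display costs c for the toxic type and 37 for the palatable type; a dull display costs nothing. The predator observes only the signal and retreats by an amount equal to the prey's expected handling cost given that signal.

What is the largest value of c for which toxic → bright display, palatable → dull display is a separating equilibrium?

21

Under separation: bright display → toxic (pays 68); dull display → palatable (pays 47).
Palatable: 47 − 0 = 47 ≥ 68 − 37 = 31. Holds regardless of c. ✓
Toxic: 68 − c ≥ 47 − 0, so c ≤ 68 − 47 = 21.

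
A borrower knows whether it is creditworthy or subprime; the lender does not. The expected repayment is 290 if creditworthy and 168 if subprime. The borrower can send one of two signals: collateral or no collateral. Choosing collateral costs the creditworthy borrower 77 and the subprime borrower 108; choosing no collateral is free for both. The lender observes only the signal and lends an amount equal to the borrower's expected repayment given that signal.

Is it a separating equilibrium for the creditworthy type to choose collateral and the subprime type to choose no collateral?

Under separation the lender infers type exactly: collateral → creditworthy (pays 290), no collateral → subprime (pays 168).
Creditworthy: collateral gives 290 − 77 = 213; no collateral gives 168 − 0 = 168. No deviation. ✓
Subprime: no collateral gives 168 − 0 = 168; collateral gives 290 − 108 = 182. Would deviate. ✗

No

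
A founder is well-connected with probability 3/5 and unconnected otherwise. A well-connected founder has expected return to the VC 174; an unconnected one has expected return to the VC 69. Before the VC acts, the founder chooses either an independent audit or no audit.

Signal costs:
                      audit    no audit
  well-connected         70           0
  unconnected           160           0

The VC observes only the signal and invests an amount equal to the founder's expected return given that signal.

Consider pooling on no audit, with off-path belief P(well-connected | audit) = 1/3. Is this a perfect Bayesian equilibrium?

On the equilibrium path (no audit) the VC holds the prior 3/5 and pays 3/5·174 + 2/5·69 = 132. Off-path (audit) belief 1/3 gives 1/3·174 + 2/3·69 = 104.
Well-connected: no audit gives 132 − 0 = 132; audit gives 104 − 70 = 34. Stays. ✓
Unconnected: no audit gives 132 − 0 = 132; audit gives 104 − 160 = -56. Stays. ✓
Beliefs are Bayes-consistent on-path and both types best-respond.

Yes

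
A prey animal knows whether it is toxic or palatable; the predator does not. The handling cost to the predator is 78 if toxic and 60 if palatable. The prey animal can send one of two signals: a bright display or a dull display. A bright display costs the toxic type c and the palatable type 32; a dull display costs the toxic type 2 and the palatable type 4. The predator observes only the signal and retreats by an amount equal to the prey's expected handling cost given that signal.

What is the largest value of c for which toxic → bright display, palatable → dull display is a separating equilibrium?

20

Under separation: bright display → toxic (pays 78); dull display → palatable (pays 60).
Palatable: 60 − 4 = 56 ≥ 78 − 32 = 46. Holds regardless of c. ✓
Toxic: 78 − c ≥ 60 − 2, so c ≤ 78 − 58 = 20.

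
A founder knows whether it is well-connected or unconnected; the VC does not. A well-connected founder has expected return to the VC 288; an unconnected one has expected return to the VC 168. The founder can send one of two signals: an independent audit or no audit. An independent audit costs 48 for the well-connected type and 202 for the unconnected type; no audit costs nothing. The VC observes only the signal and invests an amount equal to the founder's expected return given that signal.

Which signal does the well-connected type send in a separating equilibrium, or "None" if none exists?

Try well-connected → audit, unconnected → no audit:
  If types separate, audit earns payment 288 and no audit earns 168.
  Well-connected: audit gives 288 − 48 = 240; no audit gives 168 − 0 = 168. No deviation. ✓
  Unconnected: no audit gives 168 − 0 = 168; audit gives 288 − 202 = 86. No deviation. ✓
Both hold — the well-connected type sends audit.

audit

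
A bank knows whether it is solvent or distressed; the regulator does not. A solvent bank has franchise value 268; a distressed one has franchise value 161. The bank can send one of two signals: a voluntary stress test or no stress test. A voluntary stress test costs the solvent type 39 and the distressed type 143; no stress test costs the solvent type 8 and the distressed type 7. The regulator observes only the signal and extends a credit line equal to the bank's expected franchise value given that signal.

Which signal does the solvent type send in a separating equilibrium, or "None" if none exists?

Try solvent → stress test, distressed → no stress test:
  If types separate, stress test earns payment 268 and no stress test earns 161.
  Solvent: stress test gives 268 − 39 = 229; no stress test gives 161 − 8 = 153. No deviation. ✓
  Distressed: no stress test gives 161 − 7 = 154; stress test gives 268 − 143 = 125. No deviation. ✓
Both hold — the solvent type sends stress test.

stress test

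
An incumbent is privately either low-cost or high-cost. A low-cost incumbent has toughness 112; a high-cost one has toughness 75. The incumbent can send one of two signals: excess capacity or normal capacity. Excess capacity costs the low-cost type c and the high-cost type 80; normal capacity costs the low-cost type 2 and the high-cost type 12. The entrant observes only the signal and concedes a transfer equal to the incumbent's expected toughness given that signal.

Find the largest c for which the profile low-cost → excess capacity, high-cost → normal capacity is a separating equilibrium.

39

Under separation: excess capacity → low-cost (pays 112); normal capacity → high-cost (pays 75).
High-cost: 75 − 12 = 63 ≥ 112 − 80 = 32. Holds regardless of c. ✓
Low-cost: 112 − c ≥ 75 − 2, so c ≤ 112 − 73 = 39.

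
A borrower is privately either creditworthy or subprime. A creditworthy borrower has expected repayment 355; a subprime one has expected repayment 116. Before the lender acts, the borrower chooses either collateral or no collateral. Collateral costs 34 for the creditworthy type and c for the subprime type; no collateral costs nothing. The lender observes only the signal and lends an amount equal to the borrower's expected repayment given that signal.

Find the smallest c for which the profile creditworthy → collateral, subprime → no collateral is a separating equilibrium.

Under separation: collateral → creditworthy (pays 355); no collateral → subprime (pays 116).
Creditworthy: 355 − 34 = 321 ≥ 116 − 0 = 116. Holds regardless of c. ✓
Subprime: 116 − 0 ≥ 355 − c, so c ≥ 355 − 116 = 239.

239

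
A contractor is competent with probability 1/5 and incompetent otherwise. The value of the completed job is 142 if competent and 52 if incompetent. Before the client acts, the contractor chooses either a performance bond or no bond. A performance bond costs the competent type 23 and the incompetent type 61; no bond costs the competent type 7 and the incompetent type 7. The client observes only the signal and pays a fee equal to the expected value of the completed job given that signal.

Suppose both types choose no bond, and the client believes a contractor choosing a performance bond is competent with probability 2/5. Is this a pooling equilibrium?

At the pooled signal (no bond) the client holds the prior 1/5 and pays 1/5·142 + 4/5·52 = 70. Off-path (bond) belief 2/5 gives 2/5·142 + 3/5·52 = 88.
Competent: no bond gives 70 − 7 = 63; bond gives 88 − 23 = 65. Deviates. ✗
Incompetent: no bond gives 70 − 7 = 63; bond gives 88 − 61 = 27. Stays. ✓

No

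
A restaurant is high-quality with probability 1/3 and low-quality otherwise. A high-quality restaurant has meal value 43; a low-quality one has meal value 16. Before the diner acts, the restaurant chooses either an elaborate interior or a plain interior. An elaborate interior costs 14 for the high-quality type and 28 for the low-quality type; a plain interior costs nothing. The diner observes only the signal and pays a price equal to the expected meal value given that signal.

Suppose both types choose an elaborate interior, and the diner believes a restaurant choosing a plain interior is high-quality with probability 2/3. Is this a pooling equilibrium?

No

On the equilibrium path (elaborate interior) the diner holds the prior 1/3 and pays 1/3·43 + 2/3·16 = 25. Off-path (plain interior) belief 2/3 gives 2/3·43 + 1/3·16 = 34.
High-quality: elaborate interior gives 25 − 14 = 11; plain interior gives 34 − 0 = 34. Deviates. ✗
Low-quality: elaborate interior gives 25 − 28 = -3; plain interior gives 34 − 0 = 34. Deviates. ✗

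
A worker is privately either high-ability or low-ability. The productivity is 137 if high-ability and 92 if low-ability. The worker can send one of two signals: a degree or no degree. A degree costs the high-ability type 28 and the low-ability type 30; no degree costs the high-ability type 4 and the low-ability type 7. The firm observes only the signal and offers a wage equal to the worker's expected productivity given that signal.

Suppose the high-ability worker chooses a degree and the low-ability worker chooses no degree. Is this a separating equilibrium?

No

Under separation the firm infers type exactly: degree → high-ability (pays 137), no degree → low-ability (pays 92).
High-ability: degree gives 137 − 28 = 109; no degree gives 92 − 4 = 88. No deviation. ✓
Low-ability: no degree gives 92 − 7 = 85; degree gives 137 − 30 = 107. Would deviate. ✗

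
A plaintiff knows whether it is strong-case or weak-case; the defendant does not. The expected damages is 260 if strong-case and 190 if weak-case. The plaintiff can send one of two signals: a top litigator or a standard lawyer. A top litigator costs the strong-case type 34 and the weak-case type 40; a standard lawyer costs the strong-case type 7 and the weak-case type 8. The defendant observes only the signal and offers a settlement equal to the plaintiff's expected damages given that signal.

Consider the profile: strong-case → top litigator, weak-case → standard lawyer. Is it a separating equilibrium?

Under separation the defendant infers type exactly: top litigator → strong-case (pays 260), standard lawyer → weak-case (pays 190).
Strong-case: top litigator gives 260 − 34 = 226; standard lawyer gives 190 − 7 = 183. No deviation. ✓
Weak-case: standard lawyer gives 190 − 8 = 182; top litigator gives 260 − 40 = 220. Would deviate. ✗

No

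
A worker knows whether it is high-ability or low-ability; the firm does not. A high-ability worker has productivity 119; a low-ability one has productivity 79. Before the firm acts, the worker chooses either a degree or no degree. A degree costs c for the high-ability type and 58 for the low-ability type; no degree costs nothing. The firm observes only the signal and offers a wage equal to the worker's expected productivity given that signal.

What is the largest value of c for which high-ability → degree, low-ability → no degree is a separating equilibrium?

Under separation: degree → high-ability (pays 119); no degree → low-ability (pays 79).
Low-ability: 79 − 0 = 79 ≥ 119 − 58 = 61. Holds regardless of c. ✓
High-ability: 119 − c ≥ 79 − 0, so c ≤ 119 − 79 = 40.

40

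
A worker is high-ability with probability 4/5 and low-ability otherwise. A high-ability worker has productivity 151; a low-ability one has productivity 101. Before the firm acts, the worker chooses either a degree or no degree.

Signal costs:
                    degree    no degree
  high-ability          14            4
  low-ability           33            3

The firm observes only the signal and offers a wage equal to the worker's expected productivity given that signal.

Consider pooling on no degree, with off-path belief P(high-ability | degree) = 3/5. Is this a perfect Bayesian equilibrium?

At the pooled signal (no degree) the firm holds the prior 4/5 and pays 4/5·151 + 1/5·101 = 141. Off-path (degree) belief 3/5 gives 3/5·151 + 2/5·101 = 131.
High-ability: no degree gives 141 − 4 = 137; degree gives 131 − 14 = 117. Stays. ✓
Low-ability: no degree gives 141 − 3 = 138; degree gives 131 − 33 = 98. Stays. ✓

Yes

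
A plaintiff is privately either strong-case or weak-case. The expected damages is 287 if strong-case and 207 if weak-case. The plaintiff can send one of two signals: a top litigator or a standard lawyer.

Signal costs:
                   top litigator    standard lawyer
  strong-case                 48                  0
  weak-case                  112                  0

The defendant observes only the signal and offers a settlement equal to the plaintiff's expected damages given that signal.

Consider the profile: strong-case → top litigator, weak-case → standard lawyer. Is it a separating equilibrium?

Yes

If types separate, top litigator earns payment 287 and standard lawyer earns 207.
Strong-case: top litigator gives 287 − 48 = 239; standard lawyer gives 207 − 0 = 207. No deviation. ✓
Weak-case: standard lawyer gives 207 − 0 = 207; top litigator gives 287 − 112 = 175. No deviation. ✓
Both incentive constraints hold.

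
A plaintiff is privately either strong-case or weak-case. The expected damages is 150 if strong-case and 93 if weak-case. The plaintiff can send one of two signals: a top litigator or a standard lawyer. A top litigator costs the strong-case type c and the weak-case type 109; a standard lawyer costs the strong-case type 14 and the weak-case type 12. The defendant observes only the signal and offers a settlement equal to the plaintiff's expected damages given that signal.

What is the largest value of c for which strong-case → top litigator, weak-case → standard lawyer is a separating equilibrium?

71

Under separation: top litigator → strong-case (pays 150); standard lawyer → weak-case (pays 93).
Weak-case: 93 − 12 = 81 ≥ 150 − 109 = 41. Holds regardless of c. ✓
Strong-case: 150 − c ≥ 93 − 14, so c ≤ 150 − 79 = 71.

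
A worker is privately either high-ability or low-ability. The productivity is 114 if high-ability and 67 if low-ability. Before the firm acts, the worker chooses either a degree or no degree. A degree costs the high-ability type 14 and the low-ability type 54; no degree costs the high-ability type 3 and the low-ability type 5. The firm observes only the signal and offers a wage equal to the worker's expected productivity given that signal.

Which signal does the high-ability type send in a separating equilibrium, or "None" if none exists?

Try high-ability → degree, low-ability → no degree:
  If types separate, degree earns payment 114 and no degree earns 67.
  High-ability: degree gives 114 − 14 = 100; no degree gives 67 − 3 = 64. No deviation. ✓
  Low-ability: no degree gives 67 − 5 = 62; degree gives 114 − 54 = 60. No deviation. ✓
Both hold — the high-ability type sends degree.

degree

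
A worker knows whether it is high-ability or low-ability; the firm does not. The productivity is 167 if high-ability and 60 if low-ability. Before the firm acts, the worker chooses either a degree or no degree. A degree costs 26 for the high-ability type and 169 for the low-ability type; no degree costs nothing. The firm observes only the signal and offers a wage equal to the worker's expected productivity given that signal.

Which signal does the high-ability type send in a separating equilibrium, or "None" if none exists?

Try high-ability → degree, low-ability → no degree:
  If types separate, degree earns payment 167 and no degree earns 60.
  High-ability: degree gives 167 − 26 = 141; no degree gives 60 − 0 = 60. No deviation. ✓
  Low-ability: no degree gives 60 − 0 = 60; degree gives 167 − 169 = -2. No deviation. ✓
Both hold — the high-ability type sends degree.

degree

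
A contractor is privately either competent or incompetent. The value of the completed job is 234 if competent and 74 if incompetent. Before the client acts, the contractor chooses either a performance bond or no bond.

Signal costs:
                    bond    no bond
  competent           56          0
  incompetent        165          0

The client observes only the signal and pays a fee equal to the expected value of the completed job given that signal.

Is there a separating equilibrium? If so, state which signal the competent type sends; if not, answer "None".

Try competent → bond, incompetent → no bond:
  Under separation the client infers type exactly: bond → competent (pays 234), no bond → incompetent (pays 74).
  Competent: bond gives 234 − 56 = 178; no bond gives 74 − 0 = 74. No deviation. ✓
  Incompetent: no bond gives 74 − 0 = 74; bond gives 234 − 165 = 69. No deviation. ✓
Both hold — the competent type sends bond.

bond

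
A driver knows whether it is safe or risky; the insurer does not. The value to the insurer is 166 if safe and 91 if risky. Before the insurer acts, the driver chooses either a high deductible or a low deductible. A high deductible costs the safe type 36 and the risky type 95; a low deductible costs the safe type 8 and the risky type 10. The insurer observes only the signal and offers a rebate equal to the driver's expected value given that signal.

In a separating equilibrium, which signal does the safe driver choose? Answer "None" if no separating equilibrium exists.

high deductible

Try safe → high deductible, risky → low deductible:
  Under separation the insurer infers type exactly: high deductible → safe (pays 166), low deductible → risky (pays 91).
  Safe: high deductible gives 166 − 36 = 130; low deductible gives 91 − 8 = 83. No deviation. ✓
  Risky: low deductible gives 91 − 10 = 81; high deductible gives 166 − 95 = 71. No deviation. ✓
Both hold — the safe type sends high deductible.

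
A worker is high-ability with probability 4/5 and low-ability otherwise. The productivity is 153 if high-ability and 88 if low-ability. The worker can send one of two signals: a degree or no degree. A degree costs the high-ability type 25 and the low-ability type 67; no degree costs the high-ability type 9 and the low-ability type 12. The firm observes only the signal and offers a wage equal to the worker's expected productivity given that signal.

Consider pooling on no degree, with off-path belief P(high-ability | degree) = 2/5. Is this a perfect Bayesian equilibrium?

At the pooled signal (no degree) the firm holds the prior 4/5 and pays 4/5·153 + 1/5·88 = 140. Off-path (degree) belief 2/5 gives 2/5·153 + 3/5·88 = 114.
High-ability: no degree gives 140 − 9 = 131; degree gives 114 − 25 = 89. Stays. ✓
Low-ability: no degree gives 140 − 12 = 128; degree gives 114 − 67 = 47. Stays. ✓

Yes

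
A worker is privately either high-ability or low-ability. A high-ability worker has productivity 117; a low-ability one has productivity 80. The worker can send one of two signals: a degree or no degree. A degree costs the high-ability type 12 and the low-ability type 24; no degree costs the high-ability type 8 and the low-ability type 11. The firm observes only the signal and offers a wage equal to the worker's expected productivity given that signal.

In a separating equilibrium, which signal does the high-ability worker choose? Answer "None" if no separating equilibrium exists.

None

Try high-ability → degree, low-ability → no degree:
  Under separation the firm infers type exactly: degree → high-ability (pays 117), no degree → low-ability (pays 80).
  High-ability: degree gives 117 − 12 = 105; no degree gives 80 − 8 = 72. No deviation. ✓
  Low-ability: no degree gives 80 − 11 = 69; degree gives 117 − 24 = 93. Would deviate. ✗
Try high-ability → no degree, low-ability → degree:
  Under separation the firm infers type exactly: no degree → high-ability (pays 117), degree → low-ability (pays 80).
  High-ability: no degree gives 117 − 8 = 109; degree gives 80 − 12 = 68. No deviation. ✓
  Low-ability: degree gives 80 − 24 = 56; no degree gives 117 − 11 = 106. Would deviate. ✗
Neither assignment is incentive-compatible.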